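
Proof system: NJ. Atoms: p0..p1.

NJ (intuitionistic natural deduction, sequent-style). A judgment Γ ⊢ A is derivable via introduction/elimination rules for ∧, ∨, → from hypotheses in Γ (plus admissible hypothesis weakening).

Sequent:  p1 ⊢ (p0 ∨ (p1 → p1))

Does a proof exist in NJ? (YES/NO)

Derivation (root first):
[∨I₂] p1 ⊢ (p0 ∨ (p1 → p1))
  [Wk] p1 ⊢ (p1 → p1)
    [→I]  ⊢ (p1 → p1)
      [Ax] p1 ⊢ p1

Result: YES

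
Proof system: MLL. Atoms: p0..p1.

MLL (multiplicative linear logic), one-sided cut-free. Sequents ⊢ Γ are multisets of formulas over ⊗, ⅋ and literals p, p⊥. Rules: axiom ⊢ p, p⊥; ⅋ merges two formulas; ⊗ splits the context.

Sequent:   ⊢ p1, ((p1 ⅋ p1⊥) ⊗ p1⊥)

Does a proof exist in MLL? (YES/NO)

Derivation (root first):
[⊗]  ⊢ p1, ((p1 ⅋ p1⊥) ⊗ p1⊥)
  [⅋]  ⊢ (p1 ⅋ p1⊥)
    [Ax]  ⊢ p1, p1⊥
  [Ax]  ⊢ p1, p1⊥

Result: YES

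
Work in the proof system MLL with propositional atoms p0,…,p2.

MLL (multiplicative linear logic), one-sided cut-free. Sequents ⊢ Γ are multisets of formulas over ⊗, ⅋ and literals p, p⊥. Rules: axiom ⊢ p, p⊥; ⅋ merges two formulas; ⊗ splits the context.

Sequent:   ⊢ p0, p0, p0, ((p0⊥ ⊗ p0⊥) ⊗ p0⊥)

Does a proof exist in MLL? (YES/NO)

Derivation trace:
[⊗]  ⊢ p0, p0, p0, ((p0⊥ ⊗ p0⊥) ⊗ p0⊥)
  [⊗]  ⊢ p0, p0, (p0⊥ ⊗ p0⊥)
    [Ax]  ⊢ p0, p0⊥
    [Ax]  ⊢ p0, p0⊥
  [Ax]  ⊢ p0, p0⊥

Result: YES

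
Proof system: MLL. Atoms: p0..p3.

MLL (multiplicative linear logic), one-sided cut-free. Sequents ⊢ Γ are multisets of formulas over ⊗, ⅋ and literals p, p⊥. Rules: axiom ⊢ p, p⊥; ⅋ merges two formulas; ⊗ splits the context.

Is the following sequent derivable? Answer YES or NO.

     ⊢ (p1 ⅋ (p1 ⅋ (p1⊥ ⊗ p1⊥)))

Proof tree:
[⅋]  ⊢ (p1 ⅋ (p1 ⅋ (p1⊥ ⊗ p1⊥)))
  [⅋]  ⊢ p1, (p1 ⅋ (p1⊥ ⊗ p1⊥))
    [⊗]  ⊢ p1, p1, (p1⊥ ⊗ p1⊥)
      [Ax]  ⊢ p1, p1⊥
      [Ax]  ⊢ p1, p1⊥

Result: YES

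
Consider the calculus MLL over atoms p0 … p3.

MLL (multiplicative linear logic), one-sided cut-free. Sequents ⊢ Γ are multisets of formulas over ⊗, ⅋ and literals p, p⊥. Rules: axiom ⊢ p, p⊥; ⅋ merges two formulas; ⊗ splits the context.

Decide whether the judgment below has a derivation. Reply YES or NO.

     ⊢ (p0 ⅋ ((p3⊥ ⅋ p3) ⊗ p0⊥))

Proof tree:
[⅋]  ⊢ (p0 ⅋ ((p3⊥ ⅋ p3) ⊗ p0⊥))
  [⊗]  ⊢ p0, ((p3⊥ ⅋ p3) ⊗ p0⊥)
    [⅋]  ⊢ (p3⊥ ⅋ p3)
      [Ax]  ⊢ p3, p3⊥
    [Ax]  ⊢ p0, p0⊥

Result: YES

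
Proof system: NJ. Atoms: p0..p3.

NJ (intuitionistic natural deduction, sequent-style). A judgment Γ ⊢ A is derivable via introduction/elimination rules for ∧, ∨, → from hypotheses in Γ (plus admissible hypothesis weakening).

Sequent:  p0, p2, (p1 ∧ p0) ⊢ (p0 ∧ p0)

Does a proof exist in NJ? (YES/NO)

Derivation (root first):
[Wk] p0, p2, (p1 ∧ p0) ⊢ (p0 ∧ p0)
  [Wk] p0, p2 ⊢ (p0 ∧ p0)
    [∧I] p0 ⊢ (p0 ∧ p0)
      [Ax] p0 ⊢ p0
      [Ax] p0 ⊢ p0

Result: YES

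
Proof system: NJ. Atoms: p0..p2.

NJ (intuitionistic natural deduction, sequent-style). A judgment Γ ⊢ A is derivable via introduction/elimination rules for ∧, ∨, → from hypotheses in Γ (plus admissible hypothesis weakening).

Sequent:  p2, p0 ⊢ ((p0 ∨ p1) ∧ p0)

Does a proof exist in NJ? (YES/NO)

Proof tree:
[∧I] p2, p0 ⊢ ((p0 ∨ p1) ∧ p0)
  [∨I₁] p0 ⊢ (p0 ∨ p1)
    [Ax] p0 ⊢ p0
  [Wk] p0, p2 ⊢ p0
    [Ax] p0 ⊢ p0

Result: YES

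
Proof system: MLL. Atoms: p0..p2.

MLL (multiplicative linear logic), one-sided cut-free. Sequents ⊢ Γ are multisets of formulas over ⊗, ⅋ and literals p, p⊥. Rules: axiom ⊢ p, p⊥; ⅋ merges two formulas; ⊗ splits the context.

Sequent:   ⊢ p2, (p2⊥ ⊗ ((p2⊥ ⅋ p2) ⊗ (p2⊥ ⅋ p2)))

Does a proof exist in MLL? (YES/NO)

Derivation (root first):
[⊗]  ⊢ p2, (p2⊥ ⊗ ((p2⊥ ⅋ p2) ⊗ (p2⊥ ⅋ p2)))
  [Ax]  ⊢ p2, p2⊥
  [⊗]  ⊢ ((p2⊥ ⅋ p2) ⊗ (p2⊥ ⅋ p2))
    [⅋]  ⊢ (p2⊥ ⅋ p2)
      [Ax]  ⊢ p2, p2⊥
    [⅋]  ⊢ (p2⊥ ⅋ p2)
      [Ax]  ⊢ p2, p2⊥

Result: YES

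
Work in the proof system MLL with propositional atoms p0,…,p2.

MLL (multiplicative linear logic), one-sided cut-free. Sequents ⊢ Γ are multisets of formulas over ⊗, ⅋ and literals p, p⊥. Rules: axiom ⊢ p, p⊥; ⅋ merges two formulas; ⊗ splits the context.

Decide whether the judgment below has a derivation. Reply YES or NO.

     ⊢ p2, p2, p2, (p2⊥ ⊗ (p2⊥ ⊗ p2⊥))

Derivation (root first):
[⊗]  ⊢ p2, p2, p2, (p2⊥ ⊗ (p2⊥ ⊗ p2⊥))
  [Ax]  ⊢ p2, p2⊥
  [⊗]  ⊢ p2, p2, (p2⊥ ⊗ p2⊥)
    [Ax]  ⊢ p2, p2⊥
    [Ax]  ⊢ p2, p2⊥

Result: YES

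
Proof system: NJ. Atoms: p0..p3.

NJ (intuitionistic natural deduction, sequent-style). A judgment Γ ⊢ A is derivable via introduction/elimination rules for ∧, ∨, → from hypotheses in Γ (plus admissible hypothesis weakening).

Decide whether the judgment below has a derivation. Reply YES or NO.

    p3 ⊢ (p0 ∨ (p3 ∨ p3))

Proof tree:
[∨I₂] p3 ⊢ (p0 ∨ (p3 ∨ p3))
  [∨I₂] p3 ⊢ (p3 ∨ p3)
    [Ax] p3 ⊢ p3

Result: YES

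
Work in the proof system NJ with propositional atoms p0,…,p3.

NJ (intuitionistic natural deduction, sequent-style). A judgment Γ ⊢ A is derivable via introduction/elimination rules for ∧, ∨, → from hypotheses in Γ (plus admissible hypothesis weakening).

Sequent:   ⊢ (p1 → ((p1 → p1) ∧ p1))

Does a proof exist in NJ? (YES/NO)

Derivation trace:
[→I]  ⊢ (p1 → ((p1 → p1) ∧ p1))
  [∧I] p1 ⊢ ((p1 → p1) ∧ p1)
    [→I]  ⊢ (p1 → p1)
      [Ax] p1 ⊢ p1
    [Ax] p1 ⊢ p1

Result: YES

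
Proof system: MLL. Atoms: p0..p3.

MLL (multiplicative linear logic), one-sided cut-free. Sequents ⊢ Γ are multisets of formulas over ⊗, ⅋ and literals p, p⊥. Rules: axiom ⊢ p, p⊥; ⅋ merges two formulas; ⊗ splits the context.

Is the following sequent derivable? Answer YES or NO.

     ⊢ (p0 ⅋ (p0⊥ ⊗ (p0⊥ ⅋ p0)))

Derivation trace:
[⅋]  ⊢ (p0 ⅋ (p0⊥ ⊗ (p0⊥ ⅋ p0)))
  [⊗]  ⊢ p0, (p0⊥ ⊗ (p0⊥ ⅋ p0))
    [Ax]  ⊢ p0, p0⊥
    [⅋]  ⊢ (p0⊥ ⅋ p0)
      [Ax]  ⊢ p0, p0⊥

Result: YES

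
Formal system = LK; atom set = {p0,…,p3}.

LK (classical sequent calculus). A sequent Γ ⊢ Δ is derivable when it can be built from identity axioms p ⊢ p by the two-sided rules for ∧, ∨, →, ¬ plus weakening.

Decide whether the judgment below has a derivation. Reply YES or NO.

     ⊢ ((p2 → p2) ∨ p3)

Derivation trace:
[∨R]  ⊢ ((p2 → p2) ∨ p3)
  [WR]  ⊢ (p2 → p2), p3
    [→R]  ⊢ (p2 → p2)
      [Ax] p2 ⊢ p2

Result: YES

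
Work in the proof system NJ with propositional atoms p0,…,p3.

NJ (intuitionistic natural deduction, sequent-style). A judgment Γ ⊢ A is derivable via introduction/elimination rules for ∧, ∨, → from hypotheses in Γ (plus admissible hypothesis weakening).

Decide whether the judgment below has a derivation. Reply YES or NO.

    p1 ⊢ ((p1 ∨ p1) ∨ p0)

Derivation trace:
[∨I₁] p1 ⊢ ((p1 ∨ p1) ∨ p0)
  [∨I₁] p1 ⊢ (p1 ∨ p1)
    [Ax] p1 ⊢ p1

Result: YES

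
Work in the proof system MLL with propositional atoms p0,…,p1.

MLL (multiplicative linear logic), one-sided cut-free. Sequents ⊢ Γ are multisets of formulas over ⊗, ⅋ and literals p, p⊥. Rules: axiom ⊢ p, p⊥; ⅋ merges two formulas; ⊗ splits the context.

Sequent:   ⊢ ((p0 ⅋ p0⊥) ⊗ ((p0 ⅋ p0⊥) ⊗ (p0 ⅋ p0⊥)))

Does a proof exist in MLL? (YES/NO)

Derivation (root first):
[⊗]  ⊢ ((p0 ⅋ p0⊥) ⊗ ((p0 ⅋ p0⊥) ⊗ (p0 ⅋ p0⊥)))
  [⅋]  ⊢ (p0 ⅋ p0⊥)
    [Ax]  ⊢ p0, p0⊥
  [⊗]  ⊢ ((p0 ⅋ p0⊥) ⊗ (p0 ⅋ p0⊥))
    [⅋]  ⊢ (p0 ⅋ p0⊥)
      [Ax]  ⊢ p0, p0⊥
    [⅋]  ⊢ (p0 ⅋ p0⊥)
      [Ax]  ⊢ p0, p0⊥

Result: YES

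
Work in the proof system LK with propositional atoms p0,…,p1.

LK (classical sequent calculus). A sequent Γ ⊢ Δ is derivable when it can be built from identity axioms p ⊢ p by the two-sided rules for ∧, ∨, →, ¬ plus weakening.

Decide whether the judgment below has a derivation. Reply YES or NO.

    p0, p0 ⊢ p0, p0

Derivation trace:
[WL] p0, p0 ⊢ p0, p0
  [WR] p0 ⊢ p0, p0
    [Ax] p0 ⊢ p0

Result: YES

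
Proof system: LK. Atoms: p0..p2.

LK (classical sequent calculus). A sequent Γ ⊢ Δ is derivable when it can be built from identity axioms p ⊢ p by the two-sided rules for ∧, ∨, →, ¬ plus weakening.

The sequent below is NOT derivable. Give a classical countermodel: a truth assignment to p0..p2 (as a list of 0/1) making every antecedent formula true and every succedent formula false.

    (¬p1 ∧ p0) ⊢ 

Truth-table refutation:
  v=000: Γ:[(¬p1 ∧ p0)=F] Δ:[] refutes=False
  v=001: Γ:[(¬p1 ∧ p0)=F] Δ:[] refutes=False
  v=010: Γ:[(¬p1 ∧ p0)=F] Δ:[] refutes=False
  v=011: Γ:[(¬p1 ∧ p0)=F] Δ:[] refutes=False
  v=100: Γ:[(¬p1 ∧ p0)=T] Δ:[] refutes=True  ← countermodel

Result: [1, 0, 0]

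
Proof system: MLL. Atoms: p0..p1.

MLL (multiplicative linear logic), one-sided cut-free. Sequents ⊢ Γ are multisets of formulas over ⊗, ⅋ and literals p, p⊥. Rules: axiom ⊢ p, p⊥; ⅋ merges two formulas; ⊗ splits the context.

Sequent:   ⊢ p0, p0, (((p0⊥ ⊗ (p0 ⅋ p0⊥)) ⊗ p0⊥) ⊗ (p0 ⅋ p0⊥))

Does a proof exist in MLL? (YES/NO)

Derivation (root first):
[⊗]  ⊢ p0, p0, (((p0⊥ ⊗ (p0 ⅋ p0⊥)) ⊗ p0⊥) ⊗ (p0 ⅋ p0⊥))
  [⊗]  ⊢ p0, p0, ((p0⊥ ⊗ (p0 ⅋ p0⊥)) ⊗ p0⊥)
    [⊗]  ⊢ p0, (p0⊥ ⊗ (p0 ⅋ p0⊥))
      [Ax]  ⊢ p0, p0⊥
      [⅋]  ⊢ (p0 ⅋ p0⊥)
        [Ax]  ⊢ p0, p0⊥
    [Ax]  ⊢ p0, p0⊥
  [⅋]  ⊢ (p0 ⅋ p0⊥)
    [Ax]  ⊢ p0, p0⊥

Result: YES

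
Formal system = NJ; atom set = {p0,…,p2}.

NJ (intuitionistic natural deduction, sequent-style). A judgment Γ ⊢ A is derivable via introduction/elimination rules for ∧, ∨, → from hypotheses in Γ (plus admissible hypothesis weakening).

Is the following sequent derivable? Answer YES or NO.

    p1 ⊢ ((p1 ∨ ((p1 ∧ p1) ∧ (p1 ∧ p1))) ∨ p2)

Derivation trace:
[∨I₁] p1 ⊢ ((p1 ∨ ((p1 ∧ p1) ∧ (p1 ∧ p1))) ∨ p2)
  [∨I₂] p1 ⊢ (p1 ∨ ((p1 ∧ p1) ∧ (p1 ∧ p1)))
    [∧I] p1 ⊢ ((p1 ∧ p1) ∧ (p1 ∧ p1))
      [∧I] p1 ⊢ (p1 ∧ p1)
        [Ax] p1 ⊢ p1
        [Ax] p1 ⊢ p1
      [∧I] p1 ⊢ (p1 ∧ p1)
        [Ax] p1 ⊢ p1
        [Ax] p1 ⊢ p1

Result: YES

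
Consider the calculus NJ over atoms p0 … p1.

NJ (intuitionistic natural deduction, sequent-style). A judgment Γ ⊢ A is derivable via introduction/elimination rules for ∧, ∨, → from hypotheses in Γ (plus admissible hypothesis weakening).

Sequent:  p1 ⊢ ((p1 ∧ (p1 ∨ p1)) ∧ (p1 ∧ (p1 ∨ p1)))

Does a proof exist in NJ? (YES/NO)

Derivation trace:
[∧I] p1 ⊢ ((p1 ∧ (p1 ∨ p1)) ∧ (p1 ∧ (p1 ∨ p1)))
  [∧I] p1 ⊢ (p1 ∧ (p1 ∨ p1))
    [Ax] p1 ⊢ p1
    [∨I₁] p1 ⊢ (p1 ∨ p1)
      [Ax] p1 ⊢ p1
  [∧I] p1 ⊢ (p1 ∧ (p1 ∨ p1))
    [Ax] p1 ⊢ p1
    [∨I₁] p1 ⊢ (p1 ∨ p1)
      [Ax] p1 ⊢ p1

Result: YES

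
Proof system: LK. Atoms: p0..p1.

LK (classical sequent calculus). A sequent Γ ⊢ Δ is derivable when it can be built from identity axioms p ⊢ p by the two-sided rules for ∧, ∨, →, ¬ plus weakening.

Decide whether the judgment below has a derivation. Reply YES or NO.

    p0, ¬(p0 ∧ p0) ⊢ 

Proof tree:
[¬L] p0, ¬(p0 ∧ p0) ⊢ 
  [∧R] p0 ⊢ (p0 ∧ p0)
    [Ax] p0 ⊢ p0
    [Ax] p0 ⊢ p0

Result: YES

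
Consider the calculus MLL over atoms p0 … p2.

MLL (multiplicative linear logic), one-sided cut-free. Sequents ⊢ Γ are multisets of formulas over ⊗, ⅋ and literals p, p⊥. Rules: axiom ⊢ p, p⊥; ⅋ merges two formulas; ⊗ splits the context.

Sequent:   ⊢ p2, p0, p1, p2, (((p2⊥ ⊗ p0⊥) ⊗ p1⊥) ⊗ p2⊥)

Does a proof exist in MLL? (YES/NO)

Derivation (root first):
[⊗]  ⊢ p2, p0, p1, p2, (((p2⊥ ⊗ p0⊥) ⊗ p1⊥) ⊗ p2⊥)
  [⊗]  ⊢ p2, p0, p1, ((p2⊥ ⊗ p0⊥) ⊗ p1⊥)
    [⊗]  ⊢ p2, p0, (p2⊥ ⊗ p0⊥)
      [Ax]  ⊢ p2, p2⊥
      [Ax]  ⊢ p0, p0⊥
    [Ax]  ⊢ p1, p1⊥
  [Ax]  ⊢ p2, p2⊥

Result: YES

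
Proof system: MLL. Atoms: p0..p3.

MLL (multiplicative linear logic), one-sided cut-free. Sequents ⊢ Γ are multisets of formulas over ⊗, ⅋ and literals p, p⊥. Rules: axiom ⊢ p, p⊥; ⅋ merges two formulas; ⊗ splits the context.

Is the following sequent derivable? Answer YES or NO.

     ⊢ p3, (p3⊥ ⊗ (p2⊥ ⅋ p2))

Derivation (root first):
[⊗]  ⊢ p3, (p3⊥ ⊗ (p2⊥ ⅋ p2))
  [Ax]  ⊢ p3, p3⊥
  [⅋]  ⊢ (p2⊥ ⅋ p2)
    [Ax]  ⊢ p2, p2⊥

Result: YES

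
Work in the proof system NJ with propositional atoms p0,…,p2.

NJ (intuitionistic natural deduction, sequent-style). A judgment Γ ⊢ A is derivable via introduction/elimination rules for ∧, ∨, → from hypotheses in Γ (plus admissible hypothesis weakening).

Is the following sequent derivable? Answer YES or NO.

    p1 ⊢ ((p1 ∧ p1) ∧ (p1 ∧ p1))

Proof tree:
[∧I] p1 ⊢ ((p1 ∧ p1) ∧ (p1 ∧ p1))
  [∧I] p1 ⊢ (p1 ∧ p1)
    [Ax] p1 ⊢ p1
    [Ax] p1 ⊢ p1
  [∧I] p1 ⊢ (p1 ∧ p1)
    [Ax] p1 ⊢ p1
    [Ax] p1 ⊢ p1

Result: YES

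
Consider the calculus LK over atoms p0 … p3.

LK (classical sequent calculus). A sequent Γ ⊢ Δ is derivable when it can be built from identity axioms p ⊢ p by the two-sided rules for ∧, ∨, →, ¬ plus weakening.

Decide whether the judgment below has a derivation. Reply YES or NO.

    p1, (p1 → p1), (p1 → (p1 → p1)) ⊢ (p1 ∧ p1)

Derivation (root first):
[∧R] p1, (p1 → p1), (p1 → (p1 → p1)) ⊢ (p1 ∧ p1)
  [Ax] p1 ⊢ p1
  [→L] p1, (p1 → p1), (p1 → (p1 → p1)) ⊢ p1
    [→L] p1, (p1 → p1) ⊢ p1
      [Ax] p1 ⊢ p1
      [Ax] p1 ⊢ p1
    [→L] p1, (p1 → p1) ⊢ p1
      [Ax] p1 ⊢ p1
      [Ax] p1 ⊢ p1

Result: YES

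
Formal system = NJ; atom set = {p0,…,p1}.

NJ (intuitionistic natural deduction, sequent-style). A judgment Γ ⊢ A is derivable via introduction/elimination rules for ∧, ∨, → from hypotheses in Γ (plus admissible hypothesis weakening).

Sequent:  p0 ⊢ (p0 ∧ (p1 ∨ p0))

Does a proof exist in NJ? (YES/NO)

Derivation (root first):
[∧I] p0 ⊢ (p0 ∧ (p1 ∨ p0))
  [Ax] p0 ⊢ p0
  [∨I₂] p0 ⊢ (p1 ∨ p0)
    [Ax] p0 ⊢ p0

Result: YES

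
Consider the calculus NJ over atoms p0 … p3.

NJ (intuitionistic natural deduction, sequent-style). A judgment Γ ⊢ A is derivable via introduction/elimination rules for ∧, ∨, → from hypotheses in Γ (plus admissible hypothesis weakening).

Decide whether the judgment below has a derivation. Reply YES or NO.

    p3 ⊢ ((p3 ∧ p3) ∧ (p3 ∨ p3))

Derivation trace:
[∧I] p3 ⊢ ((p3 ∧ p3) ∧ (p3 ∨ p3))
  [∧I] p3 ⊢ (p3 ∧ p3)
    [Ax] p3 ⊢ p3
    [Ax] p3 ⊢ p3
  [∨I₁] p3 ⊢ (p3 ∨ p3)
    [Ax] p3 ⊢ p3

Result: YES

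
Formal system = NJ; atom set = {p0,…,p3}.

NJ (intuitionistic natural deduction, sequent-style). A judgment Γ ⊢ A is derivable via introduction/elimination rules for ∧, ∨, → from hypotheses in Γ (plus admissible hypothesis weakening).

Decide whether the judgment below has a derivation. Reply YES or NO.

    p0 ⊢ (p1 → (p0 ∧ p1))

Derivation trace:
[→I] p0 ⊢ (p1 → (p0 ∧ p1))
  [∧I] p1, p0 ⊢ (p0 ∧ p1)
    [Ax] p0 ⊢ p0
    [Ax] p1 ⊢ p1

Result: YES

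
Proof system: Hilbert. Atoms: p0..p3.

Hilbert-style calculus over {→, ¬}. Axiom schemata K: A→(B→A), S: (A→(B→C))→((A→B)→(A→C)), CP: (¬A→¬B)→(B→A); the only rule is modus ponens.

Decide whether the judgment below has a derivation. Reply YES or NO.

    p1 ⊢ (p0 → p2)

Truth-table refutation:
  v=0000: Γ:[p1=F] Δ:[(p0 → p2)=T] refutes=False
  v=0001: Γ:[p1=F] Δ:[(p0 → p2)=T] refutes=False
  v=0010: Γ:[p1=F] Δ:[(p0 → p2)=T] refutes=False
  v=0011: Γ:[p1=F] Δ:[(p0 → p2)=T] refutes=False
  v=0100: Γ:[p1=T] Δ:[(p0 → p2)=T] refutes=False
  v=0101: Γ:[p1=T] Δ:[(p0 → p2)=T] refutes=False
  v=0110: Γ:[p1=T] Δ:[(p0 → p2)=T] refutes=False
  v=0111: Γ:[p1=T] Δ:[(p0 → p2)=T] refutes=False
  v=1000: Γ:[p1=F] Δ:[(p0 → p2)=F] refutes=False
  v=1001: Γ:[p1=F] Δ:[(p0 → p2)=F] refutes=False
  v=1010: Γ:[p1=F] Δ:[(p0 → p2)=T] refutes=False
  v=1011: Γ:[p1=F] Δ:[(p0 → p2)=T] refutes=False
  v=1100: Γ:[p1=T] Δ:[(p0 → p2)=F] refutes=True  ← countermodel

Result: NO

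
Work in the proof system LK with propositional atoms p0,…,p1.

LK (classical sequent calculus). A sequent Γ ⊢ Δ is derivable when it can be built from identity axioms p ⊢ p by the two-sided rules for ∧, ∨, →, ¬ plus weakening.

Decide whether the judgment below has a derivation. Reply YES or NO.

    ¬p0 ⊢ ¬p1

Search for a countermodel by truth-table:
  v=00: Γ:[¬p0=T] Δ:[¬p1=T] refutes=False
  v=01: Γ:[¬p0=T] Δ:[¬p1=F] refutes=True  ← countermodel

Result: NO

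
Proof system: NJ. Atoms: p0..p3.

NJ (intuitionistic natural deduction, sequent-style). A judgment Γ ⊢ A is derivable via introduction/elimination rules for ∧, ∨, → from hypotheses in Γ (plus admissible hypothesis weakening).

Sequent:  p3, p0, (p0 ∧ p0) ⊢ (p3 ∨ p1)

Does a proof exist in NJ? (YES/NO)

Derivation trace:
[∨I₁] p3, p0, (p0 ∧ p0) ⊢ (p3 ∨ p1)
  [Wk] p3, p0, (p0 ∧ p0) ⊢ p3
    [Wk] p3, p0 ⊢ p3
      [Ax] p3 ⊢ p3

Result: YES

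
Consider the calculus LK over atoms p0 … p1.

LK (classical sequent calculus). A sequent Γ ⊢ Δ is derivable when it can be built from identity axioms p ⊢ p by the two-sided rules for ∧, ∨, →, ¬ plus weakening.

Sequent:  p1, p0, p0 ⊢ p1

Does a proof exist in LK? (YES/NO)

Derivation trace:
[WL] p1, p0, p0 ⊢ p1
  [WL] p1, p0 ⊢ p1
    [Ax] p1 ⊢ p1

Result: YES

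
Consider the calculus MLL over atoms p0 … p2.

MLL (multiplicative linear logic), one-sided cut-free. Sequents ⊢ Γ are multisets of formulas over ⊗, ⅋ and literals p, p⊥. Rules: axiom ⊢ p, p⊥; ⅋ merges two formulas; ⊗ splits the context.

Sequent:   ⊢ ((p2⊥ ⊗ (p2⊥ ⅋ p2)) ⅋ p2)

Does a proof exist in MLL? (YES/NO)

Derivation (root first):
[⅋]  ⊢ ((p2⊥ ⊗ (p2⊥ ⅋ p2)) ⅋ p2)
  [⊗]  ⊢ p2, (p2⊥ ⊗ (p2⊥ ⅋ p2))
    [Ax]  ⊢ p2, p2⊥
    [⅋]  ⊢ (p2⊥ ⅋ p2)
      [Ax]  ⊢ p2, p2⊥

Result: YES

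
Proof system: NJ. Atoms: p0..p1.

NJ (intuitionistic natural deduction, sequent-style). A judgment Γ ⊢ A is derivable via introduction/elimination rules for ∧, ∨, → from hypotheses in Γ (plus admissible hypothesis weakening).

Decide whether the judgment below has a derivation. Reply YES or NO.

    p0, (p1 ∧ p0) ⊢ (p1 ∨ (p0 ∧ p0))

Derivation (root first):
[∨I₂] p0, (p1 ∧ p0) ⊢ (p1 ∨ (p0 ∧ p0))
  [Wk] p0, (p1 ∧ p0) ⊢ (p0 ∧ p0)
    [∧I] p0 ⊢ (p0 ∧ p0)
      [Ax] p0 ⊢ p0
      [Ax] p0 ⊢ p0

Result: YES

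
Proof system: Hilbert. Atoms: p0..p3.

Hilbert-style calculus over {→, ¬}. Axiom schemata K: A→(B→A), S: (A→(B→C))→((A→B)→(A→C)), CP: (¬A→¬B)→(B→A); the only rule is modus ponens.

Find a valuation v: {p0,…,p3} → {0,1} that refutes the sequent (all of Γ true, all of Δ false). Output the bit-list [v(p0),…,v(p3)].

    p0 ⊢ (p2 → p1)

Search for a countermodel by truth-table:
  v=0000: Γ:[p0=F] Δ:[(p2 → p1)=T] refutes=False
  v=0001: Γ:[p0=F] Δ:[(p2 → p1)=T] refutes=False
  v=0010: Γ:[p0=F] Δ:[(p2 → p1)=F] refutes=False
  v=0011: Γ:[p0=F] Δ:[(p2 → p1)=F] refutes=False
  v=0100: Γ:[p0=F] Δ:[(p2 → p1)=T] refutes=False
  v=0101: Γ:[p0=F] Δ:[(p2 → p1)=T] refutes=False
  v=0110: Γ:[p0=F] Δ:[(p2 → p1)=T] refutes=False
  v=0111: Γ:[p0=F] Δ:[(p2 → p1)=T] refutes=False
  v=1000: Γ:[p0=T] Δ:[(p2 → p1)=T] refutes=False
  v=1001: Γ:[p0=T] Δ:[(p2 → p1)=T] refutes=False
  v=1010: Γ:[p0=T] Δ:[(p2 → p1)=F] refutes=True  ← countermodel

Result: [1, 0, 1, 0]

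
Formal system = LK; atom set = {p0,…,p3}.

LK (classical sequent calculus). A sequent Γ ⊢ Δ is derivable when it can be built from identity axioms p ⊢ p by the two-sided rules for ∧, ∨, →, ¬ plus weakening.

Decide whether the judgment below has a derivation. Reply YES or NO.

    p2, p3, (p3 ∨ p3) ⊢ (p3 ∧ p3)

Proof tree:
[∧R] p2, p3, (p3 ∨ p3) ⊢ (p3 ∧ p3)
  [WL] p3, p2 ⊢ p3
    [Ax] p3 ⊢ p3
  [∨L] (p3 ∨ p3) ⊢ p3
    [Ax] p3 ⊢ p3
    [Ax] p3 ⊢ p3

Result: YES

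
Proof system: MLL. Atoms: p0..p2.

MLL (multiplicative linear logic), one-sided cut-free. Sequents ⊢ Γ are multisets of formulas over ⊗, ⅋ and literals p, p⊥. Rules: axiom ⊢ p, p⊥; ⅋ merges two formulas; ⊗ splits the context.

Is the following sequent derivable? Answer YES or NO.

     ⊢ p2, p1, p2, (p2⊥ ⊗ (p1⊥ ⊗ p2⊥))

Derivation (root first):
[⊗]  ⊢ p2, p1, p2, (p2⊥ ⊗ (p1⊥ ⊗ p2⊥))
  [Ax]  ⊢ p2, p2⊥
  [⊗]  ⊢ p1, p2, (p1⊥ ⊗ p2⊥)
    [Ax]  ⊢ p1, p1⊥
    [Ax]  ⊢ p2, p2⊥

Result: YES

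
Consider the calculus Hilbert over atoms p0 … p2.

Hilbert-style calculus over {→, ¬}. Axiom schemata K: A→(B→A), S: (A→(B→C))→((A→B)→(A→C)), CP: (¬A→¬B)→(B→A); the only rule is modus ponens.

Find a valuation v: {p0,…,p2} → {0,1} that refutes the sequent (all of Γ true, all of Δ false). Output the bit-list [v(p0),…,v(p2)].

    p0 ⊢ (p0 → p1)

Enumerate valuations to refute Γ ⊢ Δ:
  v=000: Γ:[p0=F] Δ:[(p0 → p1)=T] refutes=False
  v=001: Γ:[p0=F] Δ:[(p0 → p1)=T] refutes=False
  v=010: Γ:[p0=F] Δ:[(p0 → p1)=T] refutes=False
  v=011: Γ:[p0=F] Δ:[(p0 → p1)=T] refutes=False
  v=100: Γ:[p0=T] Δ:[(p0 → p1)=F] refutes=True  ← countermodel

Result: [1, 0, 0]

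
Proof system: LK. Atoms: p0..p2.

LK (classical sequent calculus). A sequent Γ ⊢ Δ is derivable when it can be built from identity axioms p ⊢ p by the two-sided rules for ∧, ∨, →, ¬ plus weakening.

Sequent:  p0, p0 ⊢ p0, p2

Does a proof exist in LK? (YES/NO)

Derivation trace:
[WL] p0, p0 ⊢ p0, p2
  [WR] p0 ⊢ p0, p2
    [Ax] p0 ⊢ p0

Result: YES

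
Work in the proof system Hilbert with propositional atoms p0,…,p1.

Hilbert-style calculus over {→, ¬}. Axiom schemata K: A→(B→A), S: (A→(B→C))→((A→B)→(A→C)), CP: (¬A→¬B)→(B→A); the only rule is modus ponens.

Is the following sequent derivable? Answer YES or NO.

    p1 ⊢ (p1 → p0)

Truth-table refutation:
  v=00: Γ:[p1=F] Δ:[(p1 → p0)=T] refutes=False
  v=01: Γ:[p1=T] Δ:[(p1 → p0)=F] refutes=True  ← countermodel

Result: NO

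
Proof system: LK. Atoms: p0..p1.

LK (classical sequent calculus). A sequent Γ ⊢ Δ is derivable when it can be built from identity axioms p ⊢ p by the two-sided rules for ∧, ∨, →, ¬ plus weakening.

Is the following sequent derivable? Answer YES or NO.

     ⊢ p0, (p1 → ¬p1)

Truth-table refutation:
  v=00: Γ:[] Δ:[p0=F, (p1 → ¬p1)=T] refutes=False
  v=01: Γ:[] Δ:[p0=F, (p1 → ¬p1)=F] refutes=True  ← countermodel

Result: NO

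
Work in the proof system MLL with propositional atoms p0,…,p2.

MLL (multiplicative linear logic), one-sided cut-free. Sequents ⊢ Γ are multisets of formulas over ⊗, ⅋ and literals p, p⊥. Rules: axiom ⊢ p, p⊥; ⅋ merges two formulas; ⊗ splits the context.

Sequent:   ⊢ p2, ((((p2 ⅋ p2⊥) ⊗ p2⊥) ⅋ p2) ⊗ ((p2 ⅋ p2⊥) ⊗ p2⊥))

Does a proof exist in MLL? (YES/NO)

Derivation (root first):
[⊗]  ⊢ p2, ((((p2 ⅋ p2⊥) ⊗ p2⊥) ⅋ p2) ⊗ ((p2 ⅋ p2⊥) ⊗ p2⊥))
  [⅋]  ⊢ (((p2 ⅋ p2⊥) ⊗ p2⊥) ⅋ p2)
    [⊗]  ⊢ p2, ((p2 ⅋ p2⊥) ⊗ p2⊥)
      [⅋]  ⊢ (p2 ⅋ p2⊥)
        [Ax]  ⊢ p2, p2⊥
      [Ax]  ⊢ p2, p2⊥
  [⊗]  ⊢ p2, ((p2 ⅋ p2⊥) ⊗ p2⊥)
    [⅋]  ⊢ (p2 ⅋ p2⊥)
      [Ax]  ⊢ p2, p2⊥
    [Ax]  ⊢ p2, p2⊥

Result: YES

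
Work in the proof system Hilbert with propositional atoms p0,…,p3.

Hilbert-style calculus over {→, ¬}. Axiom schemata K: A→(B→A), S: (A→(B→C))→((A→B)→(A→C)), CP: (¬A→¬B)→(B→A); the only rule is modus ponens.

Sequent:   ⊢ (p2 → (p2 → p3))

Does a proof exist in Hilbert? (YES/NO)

Search for a countermodel by truth-table:
  v=0000: Γ:[] Δ:[(p2 → (p2 → p3))=T] refutes=False
  v=0001: Γ:[] Δ:[(p2 → (p2 → p3))=T] refutes=False
  v=0010: Γ:[] Δ:[(p2 → (p2 → p3))=F] refutes=True  ← countermodel

Result: NO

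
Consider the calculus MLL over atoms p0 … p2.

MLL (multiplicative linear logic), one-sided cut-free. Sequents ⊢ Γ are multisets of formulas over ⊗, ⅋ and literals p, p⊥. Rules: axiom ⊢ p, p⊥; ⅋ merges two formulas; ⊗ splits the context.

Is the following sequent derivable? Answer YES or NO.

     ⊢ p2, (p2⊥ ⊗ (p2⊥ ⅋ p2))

Derivation trace:
[⊗]  ⊢ p2, (p2⊥ ⊗ (p2⊥ ⅋ p2))
  [Ax]  ⊢ p2, p2⊥
  [⅋]  ⊢ (p2⊥ ⅋ p2)
    [Ax]  ⊢ p2, p2⊥

Result: YES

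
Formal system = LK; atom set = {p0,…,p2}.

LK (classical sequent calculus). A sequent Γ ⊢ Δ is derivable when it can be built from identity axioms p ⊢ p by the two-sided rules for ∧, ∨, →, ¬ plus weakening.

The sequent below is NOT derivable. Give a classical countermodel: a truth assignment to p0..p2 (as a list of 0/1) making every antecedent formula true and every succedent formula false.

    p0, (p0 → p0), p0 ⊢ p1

Enumerate valuations to refute Γ ⊢ Δ:
  v=000: Γ:[p0=F, (p0 → p0)=T, p0=F] Δ:[p1=F] refutes=False
  v=001: Γ:[p0=F, (p0 → p0)=T, p0=F] Δ:[p1=F] refutes=False
  v=010: Γ:[p0=F, (p0 → p0)=T, p0=F] Δ:[p1=T] refutes=False
  v=011: Γ:[p0=F, (p0 → p0)=T, p0=F] Δ:[p1=T] refutes=False
  v=100: Γ:[p0=T, (p0 → p0)=T, p0=T] Δ:[p1=F] refutes=True  ← countermodel

Result: [1, 0, 0]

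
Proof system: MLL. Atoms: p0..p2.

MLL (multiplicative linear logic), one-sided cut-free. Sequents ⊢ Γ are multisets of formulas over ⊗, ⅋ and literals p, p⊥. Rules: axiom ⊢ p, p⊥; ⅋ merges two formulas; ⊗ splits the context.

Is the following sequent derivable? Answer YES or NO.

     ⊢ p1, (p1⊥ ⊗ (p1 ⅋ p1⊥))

Derivation trace:
[⊗]  ⊢ p1, (p1⊥ ⊗ (p1 ⅋ p1⊥))
  [Ax]  ⊢ p1, p1⊥
  [⅋]  ⊢ (p1 ⅋ p1⊥)
    [Ax]  ⊢ p1, p1⊥

Result: YES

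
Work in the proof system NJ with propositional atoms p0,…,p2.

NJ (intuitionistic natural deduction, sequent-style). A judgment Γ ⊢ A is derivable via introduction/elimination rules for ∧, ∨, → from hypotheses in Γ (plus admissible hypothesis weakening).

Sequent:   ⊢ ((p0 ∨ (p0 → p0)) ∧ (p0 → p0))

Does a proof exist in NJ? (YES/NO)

Derivation (root first):
[∧I]  ⊢ ((p0 ∨ (p0 → p0)) ∧ (p0 → p0))
  [∨I₂]  ⊢ (p0 ∨ (p0 → p0))
    [→I]  ⊢ (p0 → p0)
      [Ax] p0 ⊢ p0
  [→I]  ⊢ (p0 → p0)
    [Ax] p0 ⊢ p0

Result: YES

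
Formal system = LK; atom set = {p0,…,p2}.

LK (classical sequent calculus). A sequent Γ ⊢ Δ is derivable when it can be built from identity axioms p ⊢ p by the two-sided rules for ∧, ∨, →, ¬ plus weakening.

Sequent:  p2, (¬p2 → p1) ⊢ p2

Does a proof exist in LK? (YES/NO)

Proof tree:
[→L] p2, (¬p2 → p1) ⊢ p2
  [¬R]  ⊢ p2, ¬p2
    [Ax] p2 ⊢ p2
  [WL] p2, p1 ⊢ p2
    [Ax] p2 ⊢ p2

Result: YES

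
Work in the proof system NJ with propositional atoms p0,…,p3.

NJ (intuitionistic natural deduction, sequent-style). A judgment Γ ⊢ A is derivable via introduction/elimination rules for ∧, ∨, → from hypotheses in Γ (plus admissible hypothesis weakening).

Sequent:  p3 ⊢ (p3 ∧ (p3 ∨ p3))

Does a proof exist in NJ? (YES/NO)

Derivation trace:
[∧I] p3 ⊢ (p3 ∧ (p3 ∨ p3))
  [Ax] p3 ⊢ p3
  [∨I₂] p3 ⊢ (p3 ∨ p3)
    [Ax] p3 ⊢ p3

Result: YES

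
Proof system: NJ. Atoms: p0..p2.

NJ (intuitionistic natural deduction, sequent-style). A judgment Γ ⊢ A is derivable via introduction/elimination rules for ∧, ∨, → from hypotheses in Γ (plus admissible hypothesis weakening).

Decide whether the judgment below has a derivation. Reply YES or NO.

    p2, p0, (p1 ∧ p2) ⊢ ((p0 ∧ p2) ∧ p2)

Proof tree:
[Wk] p2, p0, (p1 ∧ p2) ⊢ ((p0 ∧ p2) ∧ p2)
  [∧I] p2, p0 ⊢ ((p0 ∧ p2) ∧ p2)
    [∧I] p2, p0 ⊢ (p0 ∧ p2)
      [Ax] p0 ⊢ p0
      [Ax] p2 ⊢ p2
    [Ax] p2 ⊢ p2

Result: YES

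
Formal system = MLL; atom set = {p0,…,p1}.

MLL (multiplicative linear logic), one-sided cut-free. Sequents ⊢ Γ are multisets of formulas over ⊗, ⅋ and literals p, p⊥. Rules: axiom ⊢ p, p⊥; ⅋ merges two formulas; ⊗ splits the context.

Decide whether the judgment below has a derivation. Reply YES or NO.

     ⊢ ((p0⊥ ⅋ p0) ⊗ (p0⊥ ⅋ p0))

Derivation trace:
[⊗]  ⊢ ((p0⊥ ⅋ p0) ⊗ (p0⊥ ⅋ p0))
  [⅋]  ⊢ (p0⊥ ⅋ p0)
    [Ax]  ⊢ p0, p0⊥
  [⅋]  ⊢ (p0⊥ ⅋ p0)
    [Ax]  ⊢ p0, p0⊥

Result: YES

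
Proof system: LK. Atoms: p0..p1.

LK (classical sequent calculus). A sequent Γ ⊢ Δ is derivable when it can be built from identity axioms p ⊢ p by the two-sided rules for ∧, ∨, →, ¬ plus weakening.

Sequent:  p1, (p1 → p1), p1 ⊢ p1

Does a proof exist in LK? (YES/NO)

Derivation trace:
[WL] p1, (p1 → p1), p1 ⊢ p1
  [→L] p1, (p1 → p1) ⊢ p1
    [Ax] p1 ⊢ p1
    [Ax] p1 ⊢ p1

Result: YES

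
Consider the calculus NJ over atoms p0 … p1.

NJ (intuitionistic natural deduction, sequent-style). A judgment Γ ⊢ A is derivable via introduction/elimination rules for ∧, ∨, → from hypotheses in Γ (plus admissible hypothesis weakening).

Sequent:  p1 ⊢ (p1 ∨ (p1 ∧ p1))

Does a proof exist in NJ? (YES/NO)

Derivation (root first):
[∨I₂] p1 ⊢ (p1 ∨ (p1 ∧ p1))
  [∧I] p1 ⊢ (p1 ∧ p1)
    [Ax] p1 ⊢ p1
    [Ax] p1 ⊢ p1

Result: YES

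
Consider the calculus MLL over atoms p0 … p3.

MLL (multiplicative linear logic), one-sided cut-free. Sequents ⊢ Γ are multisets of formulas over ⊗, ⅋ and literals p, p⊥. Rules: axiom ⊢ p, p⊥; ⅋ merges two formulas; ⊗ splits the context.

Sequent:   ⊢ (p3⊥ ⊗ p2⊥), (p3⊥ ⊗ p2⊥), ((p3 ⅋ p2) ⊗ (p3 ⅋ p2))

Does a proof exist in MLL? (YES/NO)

Derivation trace:
[⊗]  ⊢ (p3⊥ ⊗ p2⊥), (p3⊥ ⊗ p2⊥), ((p3 ⅋ p2) ⊗ (p3 ⅋ p2))
  [⅋]  ⊢ (p3⊥ ⊗ p2⊥), (p3 ⅋ p2)
    [⊗]  ⊢ p3, p2, (p3⊥ ⊗ p2⊥)
      [Ax]  ⊢ p3, p3⊥
      [Ax]  ⊢ p2, p2⊥
  [⅋]  ⊢ (p3⊥ ⊗ p2⊥), (p3 ⅋ p2)
    [⊗]  ⊢ p3, p2, (p3⊥ ⊗ p2⊥)
      [Ax]  ⊢ p3, p3⊥
      [Ax]  ⊢ p2, p2⊥

Result: YES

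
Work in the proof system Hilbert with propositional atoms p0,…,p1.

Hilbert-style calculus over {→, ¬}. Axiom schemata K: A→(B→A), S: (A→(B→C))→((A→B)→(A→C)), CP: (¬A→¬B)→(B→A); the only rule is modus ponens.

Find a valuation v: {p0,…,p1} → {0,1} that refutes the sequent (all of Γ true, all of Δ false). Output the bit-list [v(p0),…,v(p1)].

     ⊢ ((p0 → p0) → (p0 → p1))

Enumerate valuations to refute Γ ⊢ Δ:
  v=00: Γ:[] Δ:[((p0 → p0) → (p0 → p1))=T] refutes=False
  v=01: Γ:[] Δ:[((p0 → p0) → (p0 → p1))=T] refutes=False
  v=10: Γ:[] Δ:[((p0 → p0) → (p0 → p1))=F] refutes=True  ← countermodel

Result: [1, 0]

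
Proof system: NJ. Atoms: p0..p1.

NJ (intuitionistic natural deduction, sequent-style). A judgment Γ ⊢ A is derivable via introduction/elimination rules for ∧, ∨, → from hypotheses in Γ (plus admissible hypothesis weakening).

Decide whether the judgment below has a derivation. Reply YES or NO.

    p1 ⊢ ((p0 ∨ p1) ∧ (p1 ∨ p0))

Proof tree:
[∧I] p1 ⊢ ((p0 ∨ p1) ∧ (p1 ∨ p0))
  [∨I₂] p1 ⊢ (p0 ∨ p1)
    [Ax] p1 ⊢ p1
  [∨I₁] p1 ⊢ (p1 ∨ p0)
    [Ax] p1 ⊢ p1

Result: YES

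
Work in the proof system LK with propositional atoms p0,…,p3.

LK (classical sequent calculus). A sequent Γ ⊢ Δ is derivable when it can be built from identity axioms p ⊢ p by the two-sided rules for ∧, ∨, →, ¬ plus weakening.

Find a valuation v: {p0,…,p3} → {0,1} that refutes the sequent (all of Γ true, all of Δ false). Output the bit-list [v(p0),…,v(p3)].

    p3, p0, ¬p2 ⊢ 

Search for a countermodel by truth-table:
  v=0000: Γ:[p3=F, p0=F, ¬p2=T] Δ:[] refutes=False
  v=0001: Γ:[p3=T, p0=F, ¬p2=T] Δ:[] refutes=False
  v=0010: Γ:[p3=F, p0=F, ¬p2=F] Δ:[] refutes=False
  v=0011: Γ:[p3=T, p0=F, ¬p2=F] Δ:[] refutes=False
  v=0100: Γ:[p3=F, p0=F, ¬p2=T] Δ:[] refutes=False
  v=0101: Γ:[p3=T, p0=F, ¬p2=T] Δ:[] refutes=False
  v=0110: Γ:[p3=F, p0=F, ¬p2=F] Δ:[] refutes=False
  v=0111: Γ:[p3=T, p0=F, ¬p2=F] Δ:[] refutes=False
  v=1000: Γ:[p3=F, p0=T, ¬p2=T] Δ:[] refutes=False
  v=1001: Γ:[p3=T, p0=T, ¬p2=T] Δ:[] refutes=True  ← countermodel

Result: [1, 0, 0, 1]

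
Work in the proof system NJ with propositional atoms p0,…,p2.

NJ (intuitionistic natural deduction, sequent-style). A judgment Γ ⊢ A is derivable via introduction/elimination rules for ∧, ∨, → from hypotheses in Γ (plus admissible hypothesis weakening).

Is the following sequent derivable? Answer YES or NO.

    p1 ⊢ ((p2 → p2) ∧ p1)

Derivation trace:
[∧I] p1 ⊢ ((p2 → p2) ∧ p1)
  [→I]  ⊢ (p2 → p2)
    [Ax] p2 ⊢ p2
  [Ax] p1 ⊢ p1

Result: YES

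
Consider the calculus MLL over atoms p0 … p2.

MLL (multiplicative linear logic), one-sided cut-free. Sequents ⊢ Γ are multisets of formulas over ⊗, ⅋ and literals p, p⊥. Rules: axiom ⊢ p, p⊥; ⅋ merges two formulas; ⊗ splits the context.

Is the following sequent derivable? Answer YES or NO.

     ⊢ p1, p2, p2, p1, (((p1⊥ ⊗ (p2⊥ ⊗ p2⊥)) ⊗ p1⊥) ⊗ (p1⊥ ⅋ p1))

Proof tree:
[⊗]  ⊢ p1, p2, p2, p1, (((p1⊥ ⊗ (p2⊥ ⊗ p2⊥)) ⊗ p1⊥) ⊗ (p1⊥ ⅋ p1))
  [⊗]  ⊢ p1, p2, p2, p1, ((p1⊥ ⊗ (p2⊥ ⊗ p2⊥)) ⊗ p1⊥)
    [⊗]  ⊢ p1, p2, p2, (p1⊥ ⊗ (p2⊥ ⊗ p2⊥))
      [Ax]  ⊢ p1, p1⊥
      [⊗]  ⊢ p2, p2, (p2⊥ ⊗ p2⊥)
        [Ax]  ⊢ p2, p2⊥
        [Ax]  ⊢ p2, p2⊥
    [Ax]  ⊢ p1, p1⊥
  [⅋]  ⊢ (p1⊥ ⅋ p1)
    [Ax]  ⊢ p1, p1⊥

Result: YES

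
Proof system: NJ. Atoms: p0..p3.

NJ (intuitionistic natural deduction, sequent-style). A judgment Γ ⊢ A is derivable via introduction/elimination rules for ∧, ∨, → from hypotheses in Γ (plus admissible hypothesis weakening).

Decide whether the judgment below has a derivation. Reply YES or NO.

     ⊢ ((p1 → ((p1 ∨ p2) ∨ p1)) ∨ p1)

Derivation trace:
[∨I₁]  ⊢ ((p1 → ((p1 ∨ p2) ∨ p1)) ∨ p1)
  [→I]  ⊢ (p1 → ((p1 ∨ p2) ∨ p1))
    [∨I₁] p1 ⊢ ((p1 ∨ p2) ∨ p1)
      [∨I₁] p1 ⊢ (p1 ∨ p2)
        [Ax] p1 ⊢ p1

Result: YES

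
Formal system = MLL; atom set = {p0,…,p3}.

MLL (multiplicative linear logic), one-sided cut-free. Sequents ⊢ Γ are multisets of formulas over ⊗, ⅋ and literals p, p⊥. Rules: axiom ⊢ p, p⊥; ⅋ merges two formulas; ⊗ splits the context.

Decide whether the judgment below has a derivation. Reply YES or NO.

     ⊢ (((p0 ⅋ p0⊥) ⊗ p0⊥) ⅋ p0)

Derivation trace:
[⅋]  ⊢ (((p0 ⅋ p0⊥) ⊗ p0⊥) ⅋ p0)
  [⊗]  ⊢ p0, ((p0 ⅋ p0⊥) ⊗ p0⊥)
    [⅋]  ⊢ (p0 ⅋ p0⊥)
      [Ax]  ⊢ p0, p0⊥
    [Ax]  ⊢ p0, p0⊥

Result: YES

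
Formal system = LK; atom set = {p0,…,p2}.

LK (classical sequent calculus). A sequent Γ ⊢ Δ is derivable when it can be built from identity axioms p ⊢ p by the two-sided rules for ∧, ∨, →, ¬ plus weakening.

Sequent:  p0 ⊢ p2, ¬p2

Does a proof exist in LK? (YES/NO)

Derivation (root first):
[WL] p0 ⊢ p2, ¬p2
  [¬R]  ⊢ p2, ¬p2
    [Ax] p2 ⊢ p2

Result: YES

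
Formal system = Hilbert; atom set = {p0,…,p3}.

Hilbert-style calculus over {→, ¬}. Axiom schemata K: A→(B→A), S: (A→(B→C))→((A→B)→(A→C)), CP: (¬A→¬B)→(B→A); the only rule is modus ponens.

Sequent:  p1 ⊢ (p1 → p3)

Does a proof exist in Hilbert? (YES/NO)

Enumerate valuations to refute Γ ⊢ Δ:
  v=0000: Γ:[p1=F] Δ:[(p1 → p3)=T] refutes=False
  v=0001: Γ:[p1=F] Δ:[(p1 → p3)=T] refutes=False
  v=0010: Γ:[p1=F] Δ:[(p1 → p3)=T] refutes=False
  v=0011: Γ:[p1=F] Δ:[(p1 → p3)=T] refutes=False
  v=0100: Γ:[p1=T] Δ:[(p1 → p3)=F] refutes=True  ← countermodel

Result: NO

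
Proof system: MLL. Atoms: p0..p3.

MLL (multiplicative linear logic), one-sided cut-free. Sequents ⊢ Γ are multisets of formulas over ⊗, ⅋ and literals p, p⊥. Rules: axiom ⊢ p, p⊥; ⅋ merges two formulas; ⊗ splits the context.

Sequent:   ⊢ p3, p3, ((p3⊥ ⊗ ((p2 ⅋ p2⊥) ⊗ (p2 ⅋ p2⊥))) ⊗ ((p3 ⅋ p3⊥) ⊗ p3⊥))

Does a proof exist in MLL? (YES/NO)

Proof tree:
[⊗]  ⊢ p3, p3, ((p3⊥ ⊗ ((p2 ⅋ p2⊥) ⊗ (p2 ⅋ p2⊥))) ⊗ ((p3 ⅋ p3⊥) ⊗ p3⊥))
  [⊗]  ⊢ p3, (p3⊥ ⊗ ((p2 ⅋ p2⊥) ⊗ (p2 ⅋ p2⊥)))
    [Ax]  ⊢ p3, p3⊥
    [⊗]  ⊢ ((p2 ⅋ p2⊥) ⊗ (p2 ⅋ p2⊥))
      [⅋]  ⊢ (p2 ⅋ p2⊥)
        [Ax]  ⊢ p2, p2⊥
      [⅋]  ⊢ (p2 ⅋ p2⊥)
        [Ax]  ⊢ p2, p2⊥
  [⊗]  ⊢ p3, ((p3 ⅋ p3⊥) ⊗ p3⊥)
    [⅋]  ⊢ (p3 ⅋ p3⊥)
      [Ax]  ⊢ p3, p3⊥
    [Ax]  ⊢ p3, p3⊥

Result: YES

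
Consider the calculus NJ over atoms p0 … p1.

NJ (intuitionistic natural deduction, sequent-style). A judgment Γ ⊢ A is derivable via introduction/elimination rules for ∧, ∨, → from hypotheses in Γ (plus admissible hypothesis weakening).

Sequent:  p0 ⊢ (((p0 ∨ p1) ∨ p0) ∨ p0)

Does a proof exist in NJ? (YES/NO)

Proof tree:
[∨I₁] p0 ⊢ (((p0 ∨ p1) ∨ p0) ∨ p0)
  [∨I₁] p0 ⊢ ((p0 ∨ p1) ∨ p0)
    [∨I₁] p0 ⊢ (p0 ∨ p1)
      [Ax] p0 ⊢ p0

Result: YES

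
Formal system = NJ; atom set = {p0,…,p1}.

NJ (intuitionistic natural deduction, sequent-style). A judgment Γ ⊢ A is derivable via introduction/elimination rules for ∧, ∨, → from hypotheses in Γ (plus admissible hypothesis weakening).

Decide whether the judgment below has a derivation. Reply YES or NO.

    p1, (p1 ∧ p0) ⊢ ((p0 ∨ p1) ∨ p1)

Proof tree:
[∨I₁] p1, (p1 ∧ p0) ⊢ ((p0 ∨ p1) ∨ p1)
  [∨I₂] p1, (p1 ∧ p0) ⊢ (p0 ∨ p1)
    [Wk] p1, (p1 ∧ p0) ⊢ p1
      [Ax] p1 ⊢ p1

Result: YES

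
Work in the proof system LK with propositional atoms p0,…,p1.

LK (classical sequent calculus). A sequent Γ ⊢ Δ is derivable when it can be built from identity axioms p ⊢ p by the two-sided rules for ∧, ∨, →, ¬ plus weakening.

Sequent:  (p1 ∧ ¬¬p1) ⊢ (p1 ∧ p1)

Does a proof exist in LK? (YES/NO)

Derivation trace:
[∧L] (p1 ∧ ¬¬p1) ⊢ (p1 ∧ p1)
  [∧R] ¬¬p1, p1 ⊢ (p1 ∧ p1)
    [Ax] p1 ⊢ p1
    [¬L] ¬¬p1 ⊢ p1
      [¬R]  ⊢ p1, ¬p1
        [Ax] p1 ⊢ p1

Result: YES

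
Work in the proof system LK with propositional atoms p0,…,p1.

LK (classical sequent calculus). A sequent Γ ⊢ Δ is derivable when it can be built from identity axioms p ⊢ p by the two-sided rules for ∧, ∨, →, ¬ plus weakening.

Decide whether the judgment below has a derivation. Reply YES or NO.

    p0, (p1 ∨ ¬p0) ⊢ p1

Derivation trace:
[∨L] p0, (p1 ∨ ¬p0) ⊢ p1
  [Ax] p1 ⊢ p1
  [¬L] p0, ¬p0 ⊢ 
    [Ax] p0 ⊢ p0

Result: YES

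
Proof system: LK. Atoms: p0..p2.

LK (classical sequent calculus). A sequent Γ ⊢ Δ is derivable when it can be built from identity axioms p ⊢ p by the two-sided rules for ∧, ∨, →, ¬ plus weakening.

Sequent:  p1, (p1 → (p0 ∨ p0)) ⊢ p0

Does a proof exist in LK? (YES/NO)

Proof tree:
[→L] p1, (p1 → (p0 ∨ p0)) ⊢ p0
  [Ax] p1 ⊢ p1
  [∨L] (p0 ∨ p0) ⊢ p0
    [Ax] p0 ⊢ p0
    [Ax] p0 ⊢ p0

Result: YES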